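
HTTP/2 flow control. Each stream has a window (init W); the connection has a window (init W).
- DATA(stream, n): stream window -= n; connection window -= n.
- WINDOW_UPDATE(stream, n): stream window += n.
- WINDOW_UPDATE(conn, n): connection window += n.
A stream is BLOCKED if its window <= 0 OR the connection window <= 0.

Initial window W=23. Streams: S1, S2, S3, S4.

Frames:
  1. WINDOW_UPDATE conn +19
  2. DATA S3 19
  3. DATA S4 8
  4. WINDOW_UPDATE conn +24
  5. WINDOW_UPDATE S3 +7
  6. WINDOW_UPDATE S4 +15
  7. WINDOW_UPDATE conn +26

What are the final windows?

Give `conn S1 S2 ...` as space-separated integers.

Op 1: conn=42 S1=23 S2=23 S3=23 S4=23 blocked=[]
Op 2: conn=23 S1=23 S2=23 S3=4 S4=23 blocked=[]
Op 3: conn=15 S1=23 S2=23 S3=4 S4=15 blocked=[]
Op 4: conn=39 S1=23 S2=23 S3=4 S4=15 blocked=[]
Op 5: conn=39 S1=23 S2=23 S3=11 S4=15 blocked=[]
Op 6: conn=39 S1=23 S2=23 S3=11 S4=30 blocked=[]
Op 7: conn=65 S1=23 S2=23 S3=11 S4=30 blocked=[]

Answer: 65 23 23 11 30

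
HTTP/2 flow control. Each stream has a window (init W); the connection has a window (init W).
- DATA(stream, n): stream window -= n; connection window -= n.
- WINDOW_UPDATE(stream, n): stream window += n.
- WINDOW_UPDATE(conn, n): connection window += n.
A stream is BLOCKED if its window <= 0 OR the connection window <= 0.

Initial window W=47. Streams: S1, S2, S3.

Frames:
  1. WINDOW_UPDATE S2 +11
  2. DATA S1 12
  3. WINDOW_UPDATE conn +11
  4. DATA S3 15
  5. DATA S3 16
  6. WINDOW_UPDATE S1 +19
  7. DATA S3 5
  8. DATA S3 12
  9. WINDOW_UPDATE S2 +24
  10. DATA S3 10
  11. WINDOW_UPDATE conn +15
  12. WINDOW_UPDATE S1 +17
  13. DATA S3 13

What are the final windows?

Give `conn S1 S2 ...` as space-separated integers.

Op 1: conn=47 S1=47 S2=58 S3=47 blocked=[]
Op 2: conn=35 S1=35 S2=58 S3=47 blocked=[]
Op 3: conn=46 S1=35 S2=58 S3=47 blocked=[]
Op 4: conn=31 S1=35 S2=58 S3=32 blocked=[]
Op 5: conn=15 S1=35 S2=58 S3=16 blocked=[]
Op 6: conn=15 S1=54 S2=58 S3=16 blocked=[]
Op 7: conn=10 S1=54 S2=58 S3=11 blocked=[]
Op 8: conn=-2 S1=54 S2=58 S3=-1 blocked=[1, 2, 3]
Op 9: conn=-2 S1=54 S2=82 S3=-1 blocked=[1, 2, 3]
Op 10: conn=-12 S1=54 S2=82 S3=-11 blocked=[1, 2, 3]
Op 11: conn=3 S1=54 S2=82 S3=-11 blocked=[3]
Op 12: conn=3 S1=71 S2=82 S3=-11 blocked=[3]
Op 13: conn=-10 S1=71 S2=82 S3=-24 blocked=[1, 2, 3]

Answer: -10 71 82 -24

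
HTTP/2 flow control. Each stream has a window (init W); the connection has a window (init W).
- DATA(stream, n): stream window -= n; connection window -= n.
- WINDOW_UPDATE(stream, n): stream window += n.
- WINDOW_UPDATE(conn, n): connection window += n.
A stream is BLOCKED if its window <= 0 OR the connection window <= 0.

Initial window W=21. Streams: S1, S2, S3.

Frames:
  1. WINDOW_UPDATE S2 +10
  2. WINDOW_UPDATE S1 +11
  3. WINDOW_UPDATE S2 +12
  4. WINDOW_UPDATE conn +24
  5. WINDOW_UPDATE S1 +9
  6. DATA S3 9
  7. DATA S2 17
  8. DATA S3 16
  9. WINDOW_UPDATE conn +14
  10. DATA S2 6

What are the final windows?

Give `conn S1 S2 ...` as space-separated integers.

Answer: 11 41 20 -4

Derivation:
Op 1: conn=21 S1=21 S2=31 S3=21 blocked=[]
Op 2: conn=21 S1=32 S2=31 S3=21 blocked=[]
Op 3: conn=21 S1=32 S2=43 S3=21 blocked=[]
Op 4: conn=45 S1=32 S2=43 S3=21 blocked=[]
Op 5: conn=45 S1=41 S2=43 S3=21 blocked=[]
Op 6: conn=36 S1=41 S2=43 S3=12 blocked=[]
Op 7: conn=19 S1=41 S2=26 S3=12 blocked=[]
Op 8: conn=3 S1=41 S2=26 S3=-4 blocked=[3]
Op 9: conn=17 S1=41 S2=26 S3=-4 blocked=[3]
Op 10: conn=11 S1=41 S2=20 S3=-4 blocked=[3]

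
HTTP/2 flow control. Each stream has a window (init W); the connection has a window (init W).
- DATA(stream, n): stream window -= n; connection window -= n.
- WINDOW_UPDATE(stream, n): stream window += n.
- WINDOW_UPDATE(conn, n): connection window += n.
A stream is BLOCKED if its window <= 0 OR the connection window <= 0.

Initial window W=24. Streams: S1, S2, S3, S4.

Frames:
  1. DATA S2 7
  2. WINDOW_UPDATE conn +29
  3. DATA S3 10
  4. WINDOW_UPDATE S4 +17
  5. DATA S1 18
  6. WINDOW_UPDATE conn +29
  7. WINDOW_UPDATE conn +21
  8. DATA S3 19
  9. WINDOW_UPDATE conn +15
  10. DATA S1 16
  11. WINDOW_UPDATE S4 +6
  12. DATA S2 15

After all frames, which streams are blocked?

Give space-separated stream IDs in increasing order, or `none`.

Op 1: conn=17 S1=24 S2=17 S3=24 S4=24 blocked=[]
Op 2: conn=46 S1=24 S2=17 S3=24 S4=24 blocked=[]
Op 3: conn=36 S1=24 S2=17 S3=14 S4=24 blocked=[]
Op 4: conn=36 S1=24 S2=17 S3=14 S4=41 blocked=[]
Op 5: conn=18 S1=6 S2=17 S3=14 S4=41 blocked=[]
Op 6: conn=47 S1=6 S2=17 S3=14 S4=41 blocked=[]
Op 7: conn=68 S1=6 S2=17 S3=14 S4=41 blocked=[]
Op 8: conn=49 S1=6 S2=17 S3=-5 S4=41 blocked=[3]
Op 9: conn=64 S1=6 S2=17 S3=-5 S4=41 blocked=[3]
Op 10: conn=48 S1=-10 S2=17 S3=-5 S4=41 blocked=[1, 3]
Op 11: conn=48 S1=-10 S2=17 S3=-5 S4=47 blocked=[1, 3]
Op 12: conn=33 S1=-10 S2=2 S3=-5 S4=47 blocked=[1, 3]

Answer: S1 S3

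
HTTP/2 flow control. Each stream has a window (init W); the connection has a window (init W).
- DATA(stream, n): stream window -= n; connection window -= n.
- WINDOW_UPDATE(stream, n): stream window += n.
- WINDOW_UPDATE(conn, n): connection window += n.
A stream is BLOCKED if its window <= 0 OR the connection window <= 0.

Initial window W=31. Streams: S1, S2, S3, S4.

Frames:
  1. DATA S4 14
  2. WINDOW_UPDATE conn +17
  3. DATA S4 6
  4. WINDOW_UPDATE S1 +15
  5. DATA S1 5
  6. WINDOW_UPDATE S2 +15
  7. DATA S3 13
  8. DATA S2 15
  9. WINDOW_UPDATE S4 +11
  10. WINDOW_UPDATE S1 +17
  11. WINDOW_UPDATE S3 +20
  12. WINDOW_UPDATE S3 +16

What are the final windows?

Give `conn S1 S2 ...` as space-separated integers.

Op 1: conn=17 S1=31 S2=31 S3=31 S4=17 blocked=[]
Op 2: conn=34 S1=31 S2=31 S3=31 S4=17 blocked=[]
Op 3: conn=28 S1=31 S2=31 S3=31 S4=11 blocked=[]
Op 4: conn=28 S1=46 S2=31 S3=31 S4=11 blocked=[]
Op 5: conn=23 S1=41 S2=31 S3=31 S4=11 blocked=[]
Op 6: conn=23 S1=41 S2=46 S3=31 S4=11 blocked=[]
Op 7: conn=10 S1=41 S2=46 S3=18 S4=11 blocked=[]
Op 8: conn=-5 S1=41 S2=31 S3=18 S4=11 blocked=[1, 2, 3, 4]
Op 9: conn=-5 S1=41 S2=31 S3=18 S4=22 blocked=[1, 2, 3, 4]
Op 10: conn=-5 S1=58 S2=31 S3=18 S4=22 blocked=[1, 2, 3, 4]
Op 11: conn=-5 S1=58 S2=31 S3=38 S4=22 blocked=[1, 2, 3, 4]
Op 12: conn=-5 S1=58 S2=31 S3=54 S4=22 blocked=[1, 2, 3, 4]

Answer: -5 58 31 54 22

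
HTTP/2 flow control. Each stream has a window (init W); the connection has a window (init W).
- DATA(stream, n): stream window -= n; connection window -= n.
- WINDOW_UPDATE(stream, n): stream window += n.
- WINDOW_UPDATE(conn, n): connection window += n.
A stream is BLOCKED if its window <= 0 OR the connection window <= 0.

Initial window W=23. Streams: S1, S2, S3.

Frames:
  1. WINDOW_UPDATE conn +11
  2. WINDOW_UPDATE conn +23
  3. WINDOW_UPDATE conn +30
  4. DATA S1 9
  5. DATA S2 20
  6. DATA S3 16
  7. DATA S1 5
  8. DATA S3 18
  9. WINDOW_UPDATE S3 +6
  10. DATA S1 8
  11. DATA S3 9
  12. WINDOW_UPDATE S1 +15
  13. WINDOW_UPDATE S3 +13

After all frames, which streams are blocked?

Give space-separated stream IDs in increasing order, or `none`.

Answer: S3

Derivation:
Op 1: conn=34 S1=23 S2=23 S3=23 blocked=[]
Op 2: conn=57 S1=23 S2=23 S3=23 blocked=[]
Op 3: conn=87 S1=23 S2=23 S3=23 blocked=[]
Op 4: conn=78 S1=14 S2=23 S3=23 blocked=[]
Op 5: conn=58 S1=14 S2=3 S3=23 blocked=[]
Op 6: conn=42 S1=14 S2=3 S3=7 blocked=[]
Op 7: conn=37 S1=9 S2=3 S3=7 blocked=[]
Op 8: conn=19 S1=9 S2=3 S3=-11 blocked=[3]
Op 9: conn=19 S1=9 S2=3 S3=-5 blocked=[3]
Op 10: conn=11 S1=1 S2=3 S3=-5 blocked=[3]
Op 11: conn=2 S1=1 S2=3 S3=-14 blocked=[3]
Op 12: conn=2 S1=16 S2=3 S3=-14 blocked=[3]
Op 13: conn=2 S1=16 S2=3 S3=-1 blocked=[3]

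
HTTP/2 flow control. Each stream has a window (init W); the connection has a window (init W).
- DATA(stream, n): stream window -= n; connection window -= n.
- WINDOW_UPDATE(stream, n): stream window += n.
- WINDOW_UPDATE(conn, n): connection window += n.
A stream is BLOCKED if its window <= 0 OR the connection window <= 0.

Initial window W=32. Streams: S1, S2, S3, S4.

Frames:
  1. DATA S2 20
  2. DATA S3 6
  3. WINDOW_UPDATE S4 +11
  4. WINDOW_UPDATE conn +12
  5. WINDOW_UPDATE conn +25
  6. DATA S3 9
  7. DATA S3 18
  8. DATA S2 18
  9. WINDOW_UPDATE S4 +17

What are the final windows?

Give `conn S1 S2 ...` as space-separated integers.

Op 1: conn=12 S1=32 S2=12 S3=32 S4=32 blocked=[]
Op 2: conn=6 S1=32 S2=12 S3=26 S4=32 blocked=[]
Op 3: conn=6 S1=32 S2=12 S3=26 S4=43 blocked=[]
Op 4: conn=18 S1=32 S2=12 S3=26 S4=43 blocked=[]
Op 5: conn=43 S1=32 S2=12 S3=26 S4=43 blocked=[]
Op 6: conn=34 S1=32 S2=12 S3=17 S4=43 blocked=[]
Op 7: conn=16 S1=32 S2=12 S3=-1 S4=43 blocked=[3]
Op 8: conn=-2 S1=32 S2=-6 S3=-1 S4=43 blocked=[1, 2, 3, 4]
Op 9: conn=-2 S1=32 S2=-6 S3=-1 S4=60 blocked=[1, 2, 3, 4]

Answer: -2 32 -6 -1 60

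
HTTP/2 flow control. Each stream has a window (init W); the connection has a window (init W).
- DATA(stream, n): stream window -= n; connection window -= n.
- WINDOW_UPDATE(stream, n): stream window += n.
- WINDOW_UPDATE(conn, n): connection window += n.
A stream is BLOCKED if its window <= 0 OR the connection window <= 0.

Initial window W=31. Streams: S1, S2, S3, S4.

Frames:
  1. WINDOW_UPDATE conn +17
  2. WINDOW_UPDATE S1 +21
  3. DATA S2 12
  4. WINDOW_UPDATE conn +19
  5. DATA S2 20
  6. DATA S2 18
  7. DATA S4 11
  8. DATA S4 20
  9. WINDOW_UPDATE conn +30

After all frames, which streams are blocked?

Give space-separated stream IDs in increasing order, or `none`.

Op 1: conn=48 S1=31 S2=31 S3=31 S4=31 blocked=[]
Op 2: conn=48 S1=52 S2=31 S3=31 S4=31 blocked=[]
Op 3: conn=36 S1=52 S2=19 S3=31 S4=31 blocked=[]
Op 4: conn=55 S1=52 S2=19 S3=31 S4=31 blocked=[]
Op 5: conn=35 S1=52 S2=-1 S3=31 S4=31 blocked=[2]
Op 6: conn=17 S1=52 S2=-19 S3=31 S4=31 blocked=[2]
Op 7: conn=6 S1=52 S2=-19 S3=31 S4=20 blocked=[2]
Op 8: conn=-14 S1=52 S2=-19 S3=31 S4=0 blocked=[1, 2, 3, 4]
Op 9: conn=16 S1=52 S2=-19 S3=31 S4=0 blocked=[2, 4]

Answer: S2 S4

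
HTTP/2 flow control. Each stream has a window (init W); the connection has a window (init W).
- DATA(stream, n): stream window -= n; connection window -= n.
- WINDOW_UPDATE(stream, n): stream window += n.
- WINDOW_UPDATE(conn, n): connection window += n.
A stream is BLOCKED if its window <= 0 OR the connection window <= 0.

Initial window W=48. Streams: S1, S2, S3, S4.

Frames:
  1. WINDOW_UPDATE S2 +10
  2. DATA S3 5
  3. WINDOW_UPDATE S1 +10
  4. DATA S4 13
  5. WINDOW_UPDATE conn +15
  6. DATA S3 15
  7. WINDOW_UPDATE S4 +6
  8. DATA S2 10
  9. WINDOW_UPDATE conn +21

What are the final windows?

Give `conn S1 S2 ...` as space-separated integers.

Op 1: conn=48 S1=48 S2=58 S3=48 S4=48 blocked=[]
Op 2: conn=43 S1=48 S2=58 S3=43 S4=48 blocked=[]
Op 3: conn=43 S1=58 S2=58 S3=43 S4=48 blocked=[]
Op 4: conn=30 S1=58 S2=58 S3=43 S4=35 blocked=[]
Op 5: conn=45 S1=58 S2=58 S3=43 S4=35 blocked=[]
Op 6: conn=30 S1=58 S2=58 S3=28 S4=35 blocked=[]
Op 7: conn=30 S1=58 S2=58 S3=28 S4=41 blocked=[]
Op 8: conn=20 S1=58 S2=48 S3=28 S4=41 blocked=[]
Op 9: conn=41 S1=58 S2=48 S3=28 S4=41 blocked=[]

Answer: 41 58 48 28 41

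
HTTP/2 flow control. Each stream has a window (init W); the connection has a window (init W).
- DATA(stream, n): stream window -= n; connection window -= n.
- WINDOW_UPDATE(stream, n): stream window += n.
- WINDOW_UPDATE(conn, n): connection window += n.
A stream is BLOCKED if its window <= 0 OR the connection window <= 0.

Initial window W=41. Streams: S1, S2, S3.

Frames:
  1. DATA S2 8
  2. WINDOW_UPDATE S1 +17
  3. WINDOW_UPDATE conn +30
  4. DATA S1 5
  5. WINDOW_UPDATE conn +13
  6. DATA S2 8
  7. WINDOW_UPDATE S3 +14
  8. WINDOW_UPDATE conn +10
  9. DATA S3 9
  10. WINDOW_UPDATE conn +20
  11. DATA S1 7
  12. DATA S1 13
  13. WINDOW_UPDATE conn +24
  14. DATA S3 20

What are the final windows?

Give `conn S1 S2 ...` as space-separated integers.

Op 1: conn=33 S1=41 S2=33 S3=41 blocked=[]
Op 2: conn=33 S1=58 S2=33 S3=41 blocked=[]
Op 3: conn=63 S1=58 S2=33 S3=41 blocked=[]
Op 4: conn=58 S1=53 S2=33 S3=41 blocked=[]
Op 5: conn=71 S1=53 S2=33 S3=41 blocked=[]
Op 6: conn=63 S1=53 S2=25 S3=41 blocked=[]
Op 7: conn=63 S1=53 S2=25 S3=55 blocked=[]
Op 8: conn=73 S1=53 S2=25 S3=55 blocked=[]
Op 9: conn=64 S1=53 S2=25 S3=46 blocked=[]
Op 10: conn=84 S1=53 S2=25 S3=46 blocked=[]
Op 11: conn=77 S1=46 S2=25 S3=46 blocked=[]
Op 12: conn=64 S1=33 S2=25 S3=46 blocked=[]
Op 13: conn=88 S1=33 S2=25 S3=46 blocked=[]
Op 14: conn=68 S1=33 S2=25 S3=26 blocked=[]

Answer: 68 33 25 26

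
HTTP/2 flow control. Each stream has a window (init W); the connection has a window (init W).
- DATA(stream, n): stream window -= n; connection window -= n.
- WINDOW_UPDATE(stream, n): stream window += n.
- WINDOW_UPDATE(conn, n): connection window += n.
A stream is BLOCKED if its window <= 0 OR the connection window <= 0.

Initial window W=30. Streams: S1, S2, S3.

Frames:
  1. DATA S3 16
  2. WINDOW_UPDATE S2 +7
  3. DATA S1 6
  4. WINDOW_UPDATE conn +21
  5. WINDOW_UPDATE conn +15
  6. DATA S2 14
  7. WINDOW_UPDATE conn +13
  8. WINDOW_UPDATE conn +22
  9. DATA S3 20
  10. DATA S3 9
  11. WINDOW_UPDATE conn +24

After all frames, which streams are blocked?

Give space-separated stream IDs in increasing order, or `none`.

Op 1: conn=14 S1=30 S2=30 S3=14 blocked=[]
Op 2: conn=14 S1=30 S2=37 S3=14 blocked=[]
Op 3: conn=8 S1=24 S2=37 S3=14 blocked=[]
Op 4: conn=29 S1=24 S2=37 S3=14 blocked=[]
Op 5: conn=44 S1=24 S2=37 S3=14 blocked=[]
Op 6: conn=30 S1=24 S2=23 S3=14 blocked=[]
Op 7: conn=43 S1=24 S2=23 S3=14 blocked=[]
Op 8: conn=65 S1=24 S2=23 S3=14 blocked=[]
Op 9: conn=45 S1=24 S2=23 S3=-6 blocked=[3]
Op 10: conn=36 S1=24 S2=23 S3=-15 blocked=[3]
Op 11: conn=60 S1=24 S2=23 S3=-15 blocked=[3]

Answer: S3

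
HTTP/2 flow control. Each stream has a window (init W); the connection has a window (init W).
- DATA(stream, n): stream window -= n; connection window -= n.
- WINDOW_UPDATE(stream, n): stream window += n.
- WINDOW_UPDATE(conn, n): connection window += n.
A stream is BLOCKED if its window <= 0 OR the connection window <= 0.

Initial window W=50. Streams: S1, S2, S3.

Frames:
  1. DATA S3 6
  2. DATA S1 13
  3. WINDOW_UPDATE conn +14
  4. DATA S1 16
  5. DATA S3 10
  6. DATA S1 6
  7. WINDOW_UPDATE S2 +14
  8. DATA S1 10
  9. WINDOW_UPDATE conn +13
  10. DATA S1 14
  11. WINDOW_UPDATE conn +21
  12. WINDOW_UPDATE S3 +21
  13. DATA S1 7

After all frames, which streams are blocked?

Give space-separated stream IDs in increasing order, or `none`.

Op 1: conn=44 S1=50 S2=50 S3=44 blocked=[]
Op 2: conn=31 S1=37 S2=50 S3=44 blocked=[]
Op 3: conn=45 S1=37 S2=50 S3=44 blocked=[]
Op 4: conn=29 S1=21 S2=50 S3=44 blocked=[]
Op 5: conn=19 S1=21 S2=50 S3=34 blocked=[]
Op 6: conn=13 S1=15 S2=50 S3=34 blocked=[]
Op 7: conn=13 S1=15 S2=64 S3=34 blocked=[]
Op 8: conn=3 S1=5 S2=64 S3=34 blocked=[]
Op 9: conn=16 S1=5 S2=64 S3=34 blocked=[]
Op 10: conn=2 S1=-9 S2=64 S3=34 blocked=[1]
Op 11: conn=23 S1=-9 S2=64 S3=34 blocked=[1]
Op 12: conn=23 S1=-9 S2=64 S3=55 blocked=[1]
Op 13: conn=16 S1=-16 S2=64 S3=55 blocked=[1]

Answer: S1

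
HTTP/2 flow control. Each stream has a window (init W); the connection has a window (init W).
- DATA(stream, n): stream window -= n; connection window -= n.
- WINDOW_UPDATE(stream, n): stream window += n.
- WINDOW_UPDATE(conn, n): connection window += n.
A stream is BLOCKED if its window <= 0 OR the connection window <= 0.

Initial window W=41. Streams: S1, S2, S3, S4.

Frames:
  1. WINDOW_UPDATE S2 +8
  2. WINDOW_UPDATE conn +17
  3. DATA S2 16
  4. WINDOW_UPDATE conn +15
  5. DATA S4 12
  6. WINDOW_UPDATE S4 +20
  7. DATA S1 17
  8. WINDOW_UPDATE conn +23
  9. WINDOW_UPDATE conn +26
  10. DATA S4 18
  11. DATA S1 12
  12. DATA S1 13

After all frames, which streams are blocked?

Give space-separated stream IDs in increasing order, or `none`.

Op 1: conn=41 S1=41 S2=49 S3=41 S4=41 blocked=[]
Op 2: conn=58 S1=41 S2=49 S3=41 S4=41 blocked=[]
Op 3: conn=42 S1=41 S2=33 S3=41 S4=41 blocked=[]
Op 4: conn=57 S1=41 S2=33 S3=41 S4=41 blocked=[]
Op 5: conn=45 S1=41 S2=33 S3=41 S4=29 blocked=[]
Op 6: conn=45 S1=41 S2=33 S3=41 S4=49 blocked=[]
Op 7: conn=28 S1=24 S2=33 S3=41 S4=49 blocked=[]
Op 8: conn=51 S1=24 S2=33 S3=41 S4=49 blocked=[]
Op 9: conn=77 S1=24 S2=33 S3=41 S4=49 blocked=[]
Op 10: conn=59 S1=24 S2=33 S3=41 S4=31 blocked=[]
Op 11: conn=47 S1=12 S2=33 S3=41 S4=31 blocked=[]
Op 12: conn=34 S1=-1 S2=33 S3=41 S4=31 blocked=[1]

Answer: S1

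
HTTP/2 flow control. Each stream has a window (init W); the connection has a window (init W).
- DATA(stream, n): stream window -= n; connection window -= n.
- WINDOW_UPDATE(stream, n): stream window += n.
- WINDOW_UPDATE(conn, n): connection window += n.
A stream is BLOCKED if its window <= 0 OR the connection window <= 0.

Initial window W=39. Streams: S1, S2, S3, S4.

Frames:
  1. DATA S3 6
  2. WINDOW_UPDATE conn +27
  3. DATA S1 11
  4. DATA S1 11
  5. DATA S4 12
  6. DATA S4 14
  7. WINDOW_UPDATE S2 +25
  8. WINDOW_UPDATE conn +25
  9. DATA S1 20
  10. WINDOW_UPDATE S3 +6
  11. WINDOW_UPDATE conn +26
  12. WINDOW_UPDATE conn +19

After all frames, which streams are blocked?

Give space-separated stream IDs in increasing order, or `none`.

Op 1: conn=33 S1=39 S2=39 S3=33 S4=39 blocked=[]
Op 2: conn=60 S1=39 S2=39 S3=33 S4=39 blocked=[]
Op 3: conn=49 S1=28 S2=39 S3=33 S4=39 blocked=[]
Op 4: conn=38 S1=17 S2=39 S3=33 S4=39 blocked=[]
Op 5: conn=26 S1=17 S2=39 S3=33 S4=27 blocked=[]
Op 6: conn=12 S1=17 S2=39 S3=33 S4=13 blocked=[]
Op 7: conn=12 S1=17 S2=64 S3=33 S4=13 blocked=[]
Op 8: conn=37 S1=17 S2=64 S3=33 S4=13 blocked=[]
Op 9: conn=17 S1=-3 S2=64 S3=33 S4=13 blocked=[1]
Op 10: conn=17 S1=-3 S2=64 S3=39 S4=13 blocked=[1]
Op 11: conn=43 S1=-3 S2=64 S3=39 S4=13 blocked=[1]
Op 12: conn=62 S1=-3 S2=64 S3=39 S4=13 blocked=[1]

Answer: S1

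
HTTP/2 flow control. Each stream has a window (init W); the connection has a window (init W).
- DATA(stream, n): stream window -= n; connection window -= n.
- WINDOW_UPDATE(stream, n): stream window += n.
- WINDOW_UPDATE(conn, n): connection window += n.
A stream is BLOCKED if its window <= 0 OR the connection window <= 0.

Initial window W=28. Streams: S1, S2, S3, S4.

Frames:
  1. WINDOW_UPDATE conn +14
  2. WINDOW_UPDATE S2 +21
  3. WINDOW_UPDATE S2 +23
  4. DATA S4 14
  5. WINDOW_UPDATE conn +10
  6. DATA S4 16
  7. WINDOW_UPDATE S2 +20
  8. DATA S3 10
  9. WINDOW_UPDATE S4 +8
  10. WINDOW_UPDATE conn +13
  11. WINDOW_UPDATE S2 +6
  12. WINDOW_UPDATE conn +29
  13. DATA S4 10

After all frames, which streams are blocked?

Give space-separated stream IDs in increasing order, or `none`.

Op 1: conn=42 S1=28 S2=28 S3=28 S4=28 blocked=[]
Op 2: conn=42 S1=28 S2=49 S3=28 S4=28 blocked=[]
Op 3: conn=42 S1=28 S2=72 S3=28 S4=28 blocked=[]
Op 4: conn=28 S1=28 S2=72 S3=28 S4=14 blocked=[]
Op 5: conn=38 S1=28 S2=72 S3=28 S4=14 blocked=[]
Op 6: conn=22 S1=28 S2=72 S3=28 S4=-2 blocked=[4]
Op 7: conn=22 S1=28 S2=92 S3=28 S4=-2 blocked=[4]
Op 8: conn=12 S1=28 S2=92 S3=18 S4=-2 blocked=[4]
Op 9: conn=12 S1=28 S2=92 S3=18 S4=6 blocked=[]
Op 10: conn=25 S1=28 S2=92 S3=18 S4=6 blocked=[]
Op 11: conn=25 S1=28 S2=98 S3=18 S4=6 blocked=[]
Op 12: conn=54 S1=28 S2=98 S3=18 S4=6 blocked=[]
Op 13: conn=44 S1=28 S2=98 S3=18 S4=-4 blocked=[4]

Answer: S4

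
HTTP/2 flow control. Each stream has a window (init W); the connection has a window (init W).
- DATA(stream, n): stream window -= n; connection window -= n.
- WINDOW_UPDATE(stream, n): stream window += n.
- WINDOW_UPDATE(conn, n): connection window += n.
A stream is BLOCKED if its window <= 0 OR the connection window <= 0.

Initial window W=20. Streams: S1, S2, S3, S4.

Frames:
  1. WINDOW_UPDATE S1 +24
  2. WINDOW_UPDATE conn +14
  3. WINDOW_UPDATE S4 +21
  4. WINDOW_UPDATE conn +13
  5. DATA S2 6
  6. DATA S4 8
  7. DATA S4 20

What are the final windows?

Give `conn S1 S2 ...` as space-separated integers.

Answer: 13 44 14 20 13

Derivation:
Op 1: conn=20 S1=44 S2=20 S3=20 S4=20 blocked=[]
Op 2: conn=34 S1=44 S2=20 S3=20 S4=20 blocked=[]
Op 3: conn=34 S1=44 S2=20 S3=20 S4=41 blocked=[]
Op 4: conn=47 S1=44 S2=20 S3=20 S4=41 blocked=[]
Op 5: conn=41 S1=44 S2=14 S3=20 S4=41 blocked=[]
Op 6: conn=33 S1=44 S2=14 S3=20 S4=33 blocked=[]
Op 7: conn=13 S1=44 S2=14 S3=20 S4=13 blocked=[]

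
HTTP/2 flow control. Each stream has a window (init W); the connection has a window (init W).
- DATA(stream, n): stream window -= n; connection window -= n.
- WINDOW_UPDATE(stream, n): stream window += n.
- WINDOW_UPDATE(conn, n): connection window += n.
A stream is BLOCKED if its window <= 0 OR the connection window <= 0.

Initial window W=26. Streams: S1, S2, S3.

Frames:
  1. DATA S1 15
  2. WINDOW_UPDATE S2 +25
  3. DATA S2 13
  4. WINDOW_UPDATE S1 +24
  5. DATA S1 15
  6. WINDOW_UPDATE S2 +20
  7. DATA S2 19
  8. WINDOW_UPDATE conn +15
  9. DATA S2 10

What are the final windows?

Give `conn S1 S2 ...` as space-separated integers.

Op 1: conn=11 S1=11 S2=26 S3=26 blocked=[]
Op 2: conn=11 S1=11 S2=51 S3=26 blocked=[]
Op 3: conn=-2 S1=11 S2=38 S3=26 blocked=[1, 2, 3]
Op 4: conn=-2 S1=35 S2=38 S3=26 blocked=[1, 2, 3]
Op 5: conn=-17 S1=20 S2=38 S3=26 blocked=[1, 2, 3]
Op 6: conn=-17 S1=20 S2=58 S3=26 blocked=[1, 2, 3]
Op 7: conn=-36 S1=20 S2=39 S3=26 blocked=[1, 2, 3]
Op 8: conn=-21 S1=20 S2=39 S3=26 blocked=[1, 2, 3]
Op 9: conn=-31 S1=20 S2=29 S3=26 blocked=[1, 2, 3]

Answer: -31 20 29 26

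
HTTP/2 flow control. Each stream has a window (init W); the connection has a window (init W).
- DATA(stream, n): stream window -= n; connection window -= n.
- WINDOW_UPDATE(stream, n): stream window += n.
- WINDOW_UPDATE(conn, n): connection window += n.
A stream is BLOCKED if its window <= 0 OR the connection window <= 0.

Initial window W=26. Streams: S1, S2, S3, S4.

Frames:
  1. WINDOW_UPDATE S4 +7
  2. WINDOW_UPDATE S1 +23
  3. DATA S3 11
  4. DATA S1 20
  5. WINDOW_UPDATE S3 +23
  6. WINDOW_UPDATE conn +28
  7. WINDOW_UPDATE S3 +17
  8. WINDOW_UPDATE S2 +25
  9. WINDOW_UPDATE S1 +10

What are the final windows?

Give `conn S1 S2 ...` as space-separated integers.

Answer: 23 39 51 55 33

Derivation:
Op 1: conn=26 S1=26 S2=26 S3=26 S4=33 blocked=[]
Op 2: conn=26 S1=49 S2=26 S3=26 S4=33 blocked=[]
Op 3: conn=15 S1=49 S2=26 S3=15 S4=33 blocked=[]
Op 4: conn=-5 S1=29 S2=26 S3=15 S4=33 blocked=[1, 2, 3, 4]
Op 5: conn=-5 S1=29 S2=26 S3=38 S4=33 blocked=[1, 2, 3, 4]
Op 6: conn=23 S1=29 S2=26 S3=38 S4=33 blocked=[]
Op 7: conn=23 S1=29 S2=26 S3=55 S4=33 blocked=[]
Op 8: conn=23 S1=29 S2=51 S3=55 S4=33 blocked=[]
Op 9: conn=23 S1=39 S2=51 S3=55 S4=33 blocked=[]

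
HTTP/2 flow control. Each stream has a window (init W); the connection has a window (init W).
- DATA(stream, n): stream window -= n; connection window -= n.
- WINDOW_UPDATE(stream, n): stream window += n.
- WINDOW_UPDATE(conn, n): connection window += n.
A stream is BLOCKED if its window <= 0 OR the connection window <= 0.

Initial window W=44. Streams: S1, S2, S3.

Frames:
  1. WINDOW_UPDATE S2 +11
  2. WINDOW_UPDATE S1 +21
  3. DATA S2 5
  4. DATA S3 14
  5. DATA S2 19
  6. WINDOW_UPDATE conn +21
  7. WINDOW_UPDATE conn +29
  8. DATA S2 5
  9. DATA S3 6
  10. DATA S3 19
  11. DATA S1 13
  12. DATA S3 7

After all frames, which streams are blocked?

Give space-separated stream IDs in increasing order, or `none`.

Op 1: conn=44 S1=44 S2=55 S3=44 blocked=[]
Op 2: conn=44 S1=65 S2=55 S3=44 blocked=[]
Op 3: conn=39 S1=65 S2=50 S3=44 blocked=[]
Op 4: conn=25 S1=65 S2=50 S3=30 blocked=[]
Op 5: conn=6 S1=65 S2=31 S3=30 blocked=[]
Op 6: conn=27 S1=65 S2=31 S3=30 blocked=[]
Op 7: conn=56 S1=65 S2=31 S3=30 blocked=[]
Op 8: conn=51 S1=65 S2=26 S3=30 blocked=[]
Op 9: conn=45 S1=65 S2=26 S3=24 blocked=[]
Op 10: conn=26 S1=65 S2=26 S3=5 blocked=[]
Op 11: conn=13 S1=52 S2=26 S3=5 blocked=[]
Op 12: conn=6 S1=52 S2=26 S3=-2 blocked=[3]

Answer: S3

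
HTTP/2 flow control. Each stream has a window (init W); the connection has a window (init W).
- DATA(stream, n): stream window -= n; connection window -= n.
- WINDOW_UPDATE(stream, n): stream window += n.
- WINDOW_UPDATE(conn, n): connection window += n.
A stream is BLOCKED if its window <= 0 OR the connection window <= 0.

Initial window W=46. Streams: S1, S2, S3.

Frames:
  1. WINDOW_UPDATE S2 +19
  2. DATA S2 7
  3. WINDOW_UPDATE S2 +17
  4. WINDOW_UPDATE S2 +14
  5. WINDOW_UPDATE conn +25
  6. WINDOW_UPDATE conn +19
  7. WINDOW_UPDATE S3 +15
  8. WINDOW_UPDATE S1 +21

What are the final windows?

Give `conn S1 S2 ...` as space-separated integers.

Op 1: conn=46 S1=46 S2=65 S3=46 blocked=[]
Op 2: conn=39 S1=46 S2=58 S3=46 blocked=[]
Op 3: conn=39 S1=46 S2=75 S3=46 blocked=[]
Op 4: conn=39 S1=46 S2=89 S3=46 blocked=[]
Op 5: conn=64 S1=46 S2=89 S3=46 blocked=[]
Op 6: conn=83 S1=46 S2=89 S3=46 blocked=[]
Op 7: conn=83 S1=46 S2=89 S3=61 blocked=[]
Op 8: conn=83 S1=67 S2=89 S3=61 blocked=[]

Answer: 83 67 89 61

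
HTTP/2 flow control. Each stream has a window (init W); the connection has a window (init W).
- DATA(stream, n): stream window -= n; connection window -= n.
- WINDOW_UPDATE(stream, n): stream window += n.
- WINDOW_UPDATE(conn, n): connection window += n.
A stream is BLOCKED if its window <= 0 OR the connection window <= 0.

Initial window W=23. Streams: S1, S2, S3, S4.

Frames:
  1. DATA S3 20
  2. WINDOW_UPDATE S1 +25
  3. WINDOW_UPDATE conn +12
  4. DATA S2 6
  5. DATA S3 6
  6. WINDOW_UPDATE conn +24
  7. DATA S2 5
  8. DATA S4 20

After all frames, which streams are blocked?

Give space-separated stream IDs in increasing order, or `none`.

Answer: S3

Derivation:
Op 1: conn=3 S1=23 S2=23 S3=3 S4=23 blocked=[]
Op 2: conn=3 S1=48 S2=23 S3=3 S4=23 blocked=[]
Op 3: conn=15 S1=48 S2=23 S3=3 S4=23 blocked=[]
Op 4: conn=9 S1=48 S2=17 S3=3 S4=23 blocked=[]
Op 5: conn=3 S1=48 S2=17 S3=-3 S4=23 blocked=[3]
Op 6: conn=27 S1=48 S2=17 S3=-3 S4=23 blocked=[3]
Op 7: conn=22 S1=48 S2=12 S3=-3 S4=23 blocked=[3]
Op 8: conn=2 S1=48 S2=12 S3=-3 S4=3 blocked=[3]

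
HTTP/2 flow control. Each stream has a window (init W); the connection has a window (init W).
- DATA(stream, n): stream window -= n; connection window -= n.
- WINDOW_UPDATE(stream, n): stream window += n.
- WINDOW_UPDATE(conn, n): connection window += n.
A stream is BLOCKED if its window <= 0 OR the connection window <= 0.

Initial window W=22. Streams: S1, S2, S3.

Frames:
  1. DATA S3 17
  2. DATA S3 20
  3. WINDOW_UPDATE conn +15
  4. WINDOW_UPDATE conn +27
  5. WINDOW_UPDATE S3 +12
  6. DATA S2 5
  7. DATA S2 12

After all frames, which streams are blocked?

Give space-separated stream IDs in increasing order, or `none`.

Answer: S3

Derivation:
Op 1: conn=5 S1=22 S2=22 S3=5 blocked=[]
Op 2: conn=-15 S1=22 S2=22 S3=-15 blocked=[1, 2, 3]
Op 3: conn=0 S1=22 S2=22 S3=-15 blocked=[1, 2, 3]
Op 4: conn=27 S1=22 S2=22 S3=-15 blocked=[3]
Op 5: conn=27 S1=22 S2=22 S3=-3 blocked=[3]
Op 6: conn=22 S1=22 S2=17 S3=-3 blocked=[3]
Op 7: conn=10 S1=22 S2=5 S3=-3 blocked=[3]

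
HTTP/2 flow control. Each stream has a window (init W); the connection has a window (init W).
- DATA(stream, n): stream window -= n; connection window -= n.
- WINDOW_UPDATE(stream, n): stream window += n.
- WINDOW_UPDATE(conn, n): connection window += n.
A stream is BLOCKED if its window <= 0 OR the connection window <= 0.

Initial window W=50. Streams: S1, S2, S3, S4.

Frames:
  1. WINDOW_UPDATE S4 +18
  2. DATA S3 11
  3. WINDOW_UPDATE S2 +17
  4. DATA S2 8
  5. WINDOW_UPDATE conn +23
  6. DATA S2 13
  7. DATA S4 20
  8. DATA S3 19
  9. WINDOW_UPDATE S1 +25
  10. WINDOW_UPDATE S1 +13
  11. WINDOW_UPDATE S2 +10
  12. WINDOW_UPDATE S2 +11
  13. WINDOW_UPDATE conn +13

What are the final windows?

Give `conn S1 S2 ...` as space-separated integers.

Answer: 15 88 67 20 48

Derivation:
Op 1: conn=50 S1=50 S2=50 S3=50 S4=68 blocked=[]
Op 2: conn=39 S1=50 S2=50 S3=39 S4=68 blocked=[]
Op 3: conn=39 S1=50 S2=67 S3=39 S4=68 blocked=[]
Op 4: conn=31 S1=50 S2=59 S3=39 S4=68 blocked=[]
Op 5: conn=54 S1=50 S2=59 S3=39 S4=68 blocked=[]
Op 6: conn=41 S1=50 S2=46 S3=39 S4=68 blocked=[]
Op 7: conn=21 S1=50 S2=46 S3=39 S4=48 blocked=[]
Op 8: conn=2 S1=50 S2=46 S3=20 S4=48 blocked=[]
Op 9: conn=2 S1=75 S2=46 S3=20 S4=48 blocked=[]
Op 10: conn=2 S1=88 S2=46 S3=20 S4=48 blocked=[]
Op 11: conn=2 S1=88 S2=56 S3=20 S4=48 blocked=[]
Op 12: conn=2 S1=88 S2=67 S3=20 S4=48 blocked=[]
Op 13: conn=15 S1=88 S2=67 S3=20 S4=48 blocked=[]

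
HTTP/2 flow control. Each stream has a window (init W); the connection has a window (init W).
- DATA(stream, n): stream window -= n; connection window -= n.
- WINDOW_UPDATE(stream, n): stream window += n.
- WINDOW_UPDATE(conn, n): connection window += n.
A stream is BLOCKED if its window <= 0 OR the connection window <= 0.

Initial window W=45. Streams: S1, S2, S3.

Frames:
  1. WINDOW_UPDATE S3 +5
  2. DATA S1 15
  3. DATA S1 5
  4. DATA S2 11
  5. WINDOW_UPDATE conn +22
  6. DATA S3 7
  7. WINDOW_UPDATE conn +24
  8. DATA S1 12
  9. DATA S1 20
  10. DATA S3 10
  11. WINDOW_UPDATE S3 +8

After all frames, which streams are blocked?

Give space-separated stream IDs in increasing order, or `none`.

Op 1: conn=45 S1=45 S2=45 S3=50 blocked=[]
Op 2: conn=30 S1=30 S2=45 S3=50 blocked=[]
Op 3: conn=25 S1=25 S2=45 S3=50 blocked=[]
Op 4: conn=14 S1=25 S2=34 S3=50 blocked=[]
Op 5: conn=36 S1=25 S2=34 S3=50 blocked=[]
Op 6: conn=29 S1=25 S2=34 S3=43 blocked=[]
Op 7: conn=53 S1=25 S2=34 S3=43 blocked=[]
Op 8: conn=41 S1=13 S2=34 S3=43 blocked=[]
Op 9: conn=21 S1=-7 S2=34 S3=43 blocked=[1]
Op 10: conn=11 S1=-7 S2=34 S3=33 blocked=[1]
Op 11: conn=11 S1=-7 S2=34 S3=41 blocked=[1]

Answer: S1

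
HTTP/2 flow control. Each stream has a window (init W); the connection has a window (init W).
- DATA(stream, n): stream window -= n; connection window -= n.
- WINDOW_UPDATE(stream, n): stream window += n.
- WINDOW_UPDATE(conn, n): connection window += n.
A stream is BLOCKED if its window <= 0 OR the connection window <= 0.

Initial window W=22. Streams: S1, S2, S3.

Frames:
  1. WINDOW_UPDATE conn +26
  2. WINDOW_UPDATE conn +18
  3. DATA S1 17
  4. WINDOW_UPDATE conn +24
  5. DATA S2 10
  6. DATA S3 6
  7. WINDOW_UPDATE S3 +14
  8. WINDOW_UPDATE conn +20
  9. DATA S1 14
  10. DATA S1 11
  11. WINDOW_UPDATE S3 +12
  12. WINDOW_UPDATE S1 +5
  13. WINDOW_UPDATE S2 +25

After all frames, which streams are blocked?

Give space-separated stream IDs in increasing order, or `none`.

Op 1: conn=48 S1=22 S2=22 S3=22 blocked=[]
Op 2: conn=66 S1=22 S2=22 S3=22 blocked=[]
Op 3: conn=49 S1=5 S2=22 S3=22 blocked=[]
Op 4: conn=73 S1=5 S2=22 S3=22 blocked=[]
Op 5: conn=63 S1=5 S2=12 S3=22 blocked=[]
Op 6: conn=57 S1=5 S2=12 S3=16 blocked=[]
Op 7: conn=57 S1=5 S2=12 S3=30 blocked=[]
Op 8: conn=77 S1=5 S2=12 S3=30 blocked=[]
Op 9: conn=63 S1=-9 S2=12 S3=30 blocked=[1]
Op 10: conn=52 S1=-20 S2=12 S3=30 blocked=[1]
Op 11: conn=52 S1=-20 S2=12 S3=42 blocked=[1]
Op 12: conn=52 S1=-15 S2=12 S3=42 blocked=[1]
Op 13: conn=52 S1=-15 S2=37 S3=42 blocked=[1]

Answer: S1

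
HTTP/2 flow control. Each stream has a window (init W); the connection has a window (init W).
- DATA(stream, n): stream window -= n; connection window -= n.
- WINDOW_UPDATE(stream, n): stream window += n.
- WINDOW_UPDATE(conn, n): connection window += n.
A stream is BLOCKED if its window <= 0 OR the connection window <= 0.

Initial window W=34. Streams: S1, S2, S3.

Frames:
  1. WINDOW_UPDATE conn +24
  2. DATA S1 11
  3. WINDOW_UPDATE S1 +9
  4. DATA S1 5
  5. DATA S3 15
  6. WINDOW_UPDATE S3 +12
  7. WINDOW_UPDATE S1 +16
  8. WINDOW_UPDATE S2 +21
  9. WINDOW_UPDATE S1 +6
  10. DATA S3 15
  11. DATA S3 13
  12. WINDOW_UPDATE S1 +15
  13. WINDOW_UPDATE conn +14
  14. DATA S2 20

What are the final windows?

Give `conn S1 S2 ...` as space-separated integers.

Answer: -7 64 35 3

Derivation:
Op 1: conn=58 S1=34 S2=34 S3=34 blocked=[]
Op 2: conn=47 S1=23 S2=34 S3=34 blocked=[]
Op 3: conn=47 S1=32 S2=34 S3=34 blocked=[]
Op 4: conn=42 S1=27 S2=34 S3=34 blocked=[]
Op 5: conn=27 S1=27 S2=34 S3=19 blocked=[]
Op 6: conn=27 S1=27 S2=34 S3=31 blocked=[]
Op 7: conn=27 S1=43 S2=34 S3=31 blocked=[]
Op 8: conn=27 S1=43 S2=55 S3=31 blocked=[]
Op 9: conn=27 S1=49 S2=55 S3=31 blocked=[]
Op 10: conn=12 S1=49 S2=55 S3=16 blocked=[]
Op 11: conn=-1 S1=49 S2=55 S3=3 blocked=[1, 2, 3]
Op 12: conn=-1 S1=64 S2=55 S3=3 blocked=[1, 2, 3]
Op 13: conn=13 S1=64 S2=55 S3=3 blocked=[]
Op 14: conn=-7 S1=64 S2=35 S3=3 blocked=[1, 2, 3]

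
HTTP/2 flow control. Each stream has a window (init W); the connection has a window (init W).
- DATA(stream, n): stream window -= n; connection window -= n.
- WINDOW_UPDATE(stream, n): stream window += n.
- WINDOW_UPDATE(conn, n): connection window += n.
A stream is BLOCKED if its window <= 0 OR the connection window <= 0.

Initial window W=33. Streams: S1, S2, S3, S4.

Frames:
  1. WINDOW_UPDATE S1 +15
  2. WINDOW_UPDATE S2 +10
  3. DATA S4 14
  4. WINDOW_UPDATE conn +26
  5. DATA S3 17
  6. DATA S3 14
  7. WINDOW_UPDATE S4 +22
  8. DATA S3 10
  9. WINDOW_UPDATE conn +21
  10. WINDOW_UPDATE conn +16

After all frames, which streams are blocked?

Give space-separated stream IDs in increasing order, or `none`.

Op 1: conn=33 S1=48 S2=33 S3=33 S4=33 blocked=[]
Op 2: conn=33 S1=48 S2=43 S3=33 S4=33 blocked=[]
Op 3: conn=19 S1=48 S2=43 S3=33 S4=19 blocked=[]
Op 4: conn=45 S1=48 S2=43 S3=33 S4=19 blocked=[]
Op 5: conn=28 S1=48 S2=43 S3=16 S4=19 blocked=[]
Op 6: conn=14 S1=48 S2=43 S3=2 S4=19 blocked=[]
Op 7: conn=14 S1=48 S2=43 S3=2 S4=41 blocked=[]
Op 8: conn=4 S1=48 S2=43 S3=-8 S4=41 blocked=[3]
Op 9: conn=25 S1=48 S2=43 S3=-8 S4=41 blocked=[3]
Op 10: conn=41 S1=48 S2=43 S3=-8 S4=41 blocked=[3]

Answer: S3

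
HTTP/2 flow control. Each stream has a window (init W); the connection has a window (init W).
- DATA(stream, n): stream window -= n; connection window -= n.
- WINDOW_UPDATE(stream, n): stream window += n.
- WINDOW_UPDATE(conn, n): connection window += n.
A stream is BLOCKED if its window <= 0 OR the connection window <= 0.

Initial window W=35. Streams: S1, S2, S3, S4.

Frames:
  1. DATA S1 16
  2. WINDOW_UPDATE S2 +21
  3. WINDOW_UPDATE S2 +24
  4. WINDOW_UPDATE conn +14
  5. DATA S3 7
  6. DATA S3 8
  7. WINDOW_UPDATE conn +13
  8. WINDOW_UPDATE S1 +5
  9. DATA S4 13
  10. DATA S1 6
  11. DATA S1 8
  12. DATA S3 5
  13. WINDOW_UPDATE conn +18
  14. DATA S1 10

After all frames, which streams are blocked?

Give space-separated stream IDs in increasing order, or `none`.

Answer: S1

Derivation:
Op 1: conn=19 S1=19 S2=35 S3=35 S4=35 blocked=[]
Op 2: conn=19 S1=19 S2=56 S3=35 S4=35 blocked=[]
Op 3: conn=19 S1=19 S2=80 S3=35 S4=35 blocked=[]
Op 4: conn=33 S1=19 S2=80 S3=35 S4=35 blocked=[]
Op 5: conn=26 S1=19 S2=80 S3=28 S4=35 blocked=[]
Op 6: conn=18 S1=19 S2=80 S3=20 S4=35 blocked=[]
Op 7: conn=31 S1=19 S2=80 S3=20 S4=35 blocked=[]
Op 8: conn=31 S1=24 S2=80 S3=20 S4=35 blocked=[]
Op 9: conn=18 S1=24 S2=80 S3=20 S4=22 blocked=[]
Op 10: conn=12 S1=18 S2=80 S3=20 S4=22 blocked=[]
Op 11: conn=4 S1=10 S2=80 S3=20 S4=22 blocked=[]
Op 12: conn=-1 S1=10 S2=80 S3=15 S4=22 blocked=[1, 2, 3, 4]
Op 13: conn=17 S1=10 S2=80 S3=15 S4=22 blocked=[]
Op 14: conn=7 S1=0 S2=80 S3=15 S4=22 blocked=[1]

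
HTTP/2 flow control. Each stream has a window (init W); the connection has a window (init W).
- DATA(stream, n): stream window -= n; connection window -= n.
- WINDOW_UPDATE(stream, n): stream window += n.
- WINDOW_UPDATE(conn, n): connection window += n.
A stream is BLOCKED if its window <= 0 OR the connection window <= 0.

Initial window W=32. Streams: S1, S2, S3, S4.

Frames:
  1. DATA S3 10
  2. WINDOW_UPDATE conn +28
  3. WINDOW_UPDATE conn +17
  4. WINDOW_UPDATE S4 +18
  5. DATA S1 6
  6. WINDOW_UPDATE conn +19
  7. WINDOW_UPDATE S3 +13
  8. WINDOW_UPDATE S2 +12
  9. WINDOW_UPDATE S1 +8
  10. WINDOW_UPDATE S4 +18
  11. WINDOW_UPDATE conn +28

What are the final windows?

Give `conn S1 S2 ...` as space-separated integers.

Op 1: conn=22 S1=32 S2=32 S3=22 S4=32 blocked=[]
Op 2: conn=50 S1=32 S2=32 S3=22 S4=32 blocked=[]
Op 3: conn=67 S1=32 S2=32 S3=22 S4=32 blocked=[]
Op 4: conn=67 S1=32 S2=32 S3=22 S4=50 blocked=[]
Op 5: conn=61 S1=26 S2=32 S3=22 S4=50 blocked=[]
Op 6: conn=80 S1=26 S2=32 S3=22 S4=50 blocked=[]
Op 7: conn=80 S1=26 S2=32 S3=35 S4=50 blocked=[]
Op 8: conn=80 S1=26 S2=44 S3=35 S4=50 blocked=[]
Op 9: conn=80 S1=34 S2=44 S3=35 S4=50 blocked=[]
Op 10: conn=80 S1=34 S2=44 S3=35 S4=68 blocked=[]
Op 11: conn=108 S1=34 S2=44 S3=35 S4=68 blocked=[]

Answer: 108 34 44 35 68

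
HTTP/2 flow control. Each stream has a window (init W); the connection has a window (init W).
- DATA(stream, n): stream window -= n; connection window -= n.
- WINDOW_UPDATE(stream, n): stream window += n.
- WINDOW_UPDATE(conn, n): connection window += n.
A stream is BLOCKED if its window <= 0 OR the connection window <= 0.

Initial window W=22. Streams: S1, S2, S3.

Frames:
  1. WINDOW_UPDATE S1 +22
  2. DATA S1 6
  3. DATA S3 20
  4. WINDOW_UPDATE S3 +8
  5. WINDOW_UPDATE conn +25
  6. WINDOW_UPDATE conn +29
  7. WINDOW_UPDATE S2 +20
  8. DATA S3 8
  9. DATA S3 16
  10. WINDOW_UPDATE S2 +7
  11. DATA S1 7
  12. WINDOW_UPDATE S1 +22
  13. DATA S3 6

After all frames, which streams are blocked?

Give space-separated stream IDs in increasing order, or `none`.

Answer: S3

Derivation:
Op 1: conn=22 S1=44 S2=22 S3=22 blocked=[]
Op 2: conn=16 S1=38 S2=22 S3=22 blocked=[]
Op 3: conn=-4 S1=38 S2=22 S3=2 blocked=[1, 2, 3]
Op 4: conn=-4 S1=38 S2=22 S3=10 blocked=[1, 2, 3]
Op 5: conn=21 S1=38 S2=22 S3=10 blocked=[]
Op 6: conn=50 S1=38 S2=22 S3=10 blocked=[]
Op 7: conn=50 S1=38 S2=42 S3=10 blocked=[]
Op 8: conn=42 S1=38 S2=42 S3=2 blocked=[]
Op 9: conn=26 S1=38 S2=42 S3=-14 blocked=[3]
Op 10: conn=26 S1=38 S2=49 S3=-14 blocked=[3]
Op 11: conn=19 S1=31 S2=49 S3=-14 blocked=[3]
Op 12: conn=19 S1=53 S2=49 S3=-14 blocked=[3]
Op 13: conn=13 S1=53 S2=49 S3=-20 blocked=[3]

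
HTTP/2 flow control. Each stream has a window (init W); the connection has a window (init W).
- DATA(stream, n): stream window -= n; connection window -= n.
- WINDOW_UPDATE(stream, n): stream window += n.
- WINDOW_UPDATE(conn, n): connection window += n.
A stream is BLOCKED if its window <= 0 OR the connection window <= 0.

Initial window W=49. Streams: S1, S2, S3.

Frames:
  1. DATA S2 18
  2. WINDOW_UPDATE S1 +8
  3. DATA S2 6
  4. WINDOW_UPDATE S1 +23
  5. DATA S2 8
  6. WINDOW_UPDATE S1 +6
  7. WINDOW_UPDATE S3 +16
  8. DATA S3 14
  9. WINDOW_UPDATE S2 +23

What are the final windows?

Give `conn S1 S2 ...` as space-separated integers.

Answer: 3 86 40 51

Derivation:
Op 1: conn=31 S1=49 S2=31 S3=49 blocked=[]
Op 2: conn=31 S1=57 S2=31 S3=49 blocked=[]
Op 3: conn=25 S1=57 S2=25 S3=49 blocked=[]
Op 4: conn=25 S1=80 S2=25 S3=49 blocked=[]
Op 5: conn=17 S1=80 S2=17 S3=49 blocked=[]
Op 6: conn=17 S1=86 S2=17 S3=49 blocked=[]
Op 7: conn=17 S1=86 S2=17 S3=65 blocked=[]
Op 8: conn=3 S1=86 S2=17 S3=51 blocked=[]
Op 9: conn=3 S1=86 S2=40 S3=51 blocked=[]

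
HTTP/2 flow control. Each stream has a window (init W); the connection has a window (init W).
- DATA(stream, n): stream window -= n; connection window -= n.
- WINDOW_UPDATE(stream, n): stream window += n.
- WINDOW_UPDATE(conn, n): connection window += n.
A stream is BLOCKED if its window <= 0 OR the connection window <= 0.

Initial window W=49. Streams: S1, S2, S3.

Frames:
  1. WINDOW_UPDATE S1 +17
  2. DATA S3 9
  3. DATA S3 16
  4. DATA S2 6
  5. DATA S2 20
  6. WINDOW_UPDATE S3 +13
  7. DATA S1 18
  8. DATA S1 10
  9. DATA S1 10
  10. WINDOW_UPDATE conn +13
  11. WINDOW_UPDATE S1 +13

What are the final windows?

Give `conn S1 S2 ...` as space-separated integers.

Answer: -27 41 23 37

Derivation:
Op 1: conn=49 S1=66 S2=49 S3=49 blocked=[]
Op 2: conn=40 S1=66 S2=49 S3=40 blocked=[]
Op 3: conn=24 S1=66 S2=49 S3=24 blocked=[]
Op 4: conn=18 S1=66 S2=43 S3=24 blocked=[]
Op 5: conn=-2 S1=66 S2=23 S3=24 blocked=[1, 2, 3]
Op 6: conn=-2 S1=66 S2=23 S3=37 blocked=[1, 2, 3]
Op 7: conn=-20 S1=48 S2=23 S3=37 blocked=[1, 2, 3]
Op 8: conn=-30 S1=38 S2=23 S3=37 blocked=[1, 2, 3]
Op 9: conn=-40 S1=28 S2=23 S3=37 blocked=[1, 2, 3]
Op 10: conn=-27 S1=28 S2=23 S3=37 blocked=[1, 2, 3]
Op 11: conn=-27 S1=41 S2=23 S3=37 blocked=[1, 2, 3]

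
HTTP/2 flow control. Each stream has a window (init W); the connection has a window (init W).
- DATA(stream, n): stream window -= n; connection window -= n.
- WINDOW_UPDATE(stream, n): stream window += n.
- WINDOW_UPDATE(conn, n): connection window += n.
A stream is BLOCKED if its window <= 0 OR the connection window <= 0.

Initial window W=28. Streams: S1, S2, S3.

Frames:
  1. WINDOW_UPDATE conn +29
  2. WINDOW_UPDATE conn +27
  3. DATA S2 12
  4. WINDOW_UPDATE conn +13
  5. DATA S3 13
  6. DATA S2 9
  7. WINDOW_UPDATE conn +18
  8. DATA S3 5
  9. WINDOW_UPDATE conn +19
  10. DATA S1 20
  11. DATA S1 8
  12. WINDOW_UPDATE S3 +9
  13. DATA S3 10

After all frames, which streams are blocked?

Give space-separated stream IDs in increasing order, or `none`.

Op 1: conn=57 S1=28 S2=28 S3=28 blocked=[]
Op 2: conn=84 S1=28 S2=28 S3=28 blocked=[]
Op 3: conn=72 S1=28 S2=16 S3=28 blocked=[]
Op 4: conn=85 S1=28 S2=16 S3=28 blocked=[]
Op 5: conn=72 S1=28 S2=16 S3=15 blocked=[]
Op 6: conn=63 S1=28 S2=7 S3=15 blocked=[]
Op 7: conn=81 S1=28 S2=7 S3=15 blocked=[]
Op 8: conn=76 S1=28 S2=7 S3=10 blocked=[]
Op 9: conn=95 S1=28 S2=7 S3=10 blocked=[]
Op 10: conn=75 S1=8 S2=7 S3=10 blocked=[]
Op 11: conn=67 S1=0 S2=7 S3=10 blocked=[1]
Op 12: conn=67 S1=0 S2=7 S3=19 blocked=[1]
Op 13: conn=57 S1=0 S2=7 S3=9 blocked=[1]

Answer: S1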